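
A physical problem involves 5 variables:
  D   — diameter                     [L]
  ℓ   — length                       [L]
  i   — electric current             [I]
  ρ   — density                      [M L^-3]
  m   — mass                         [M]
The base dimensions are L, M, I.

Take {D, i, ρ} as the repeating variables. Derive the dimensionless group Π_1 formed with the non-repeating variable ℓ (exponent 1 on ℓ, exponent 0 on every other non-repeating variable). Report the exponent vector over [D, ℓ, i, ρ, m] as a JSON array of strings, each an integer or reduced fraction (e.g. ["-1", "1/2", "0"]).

["-1", "1", "0", "0", "0"]

Exponent matrix [L,M,I] × [D,ℓ,i,ρ,m]:
  L: [ 1  1  0 -3  0]
  M: [ 0  0  0  1  1]
  I: [ 0  0  1  0  0]
Row reduction gives pivot columns D,i,ρ; rank = 3
Pivot set = {D,i,ρ}, free = {ℓ,m}
RREF:
  r0: [   1    1    0    0    3]
  r1: [   0    0    1    0    0]
  r2: [   0    0    0    1    1]
Fix exponent of ℓ at 1, m at 0; solve each RREF row for its pivot's exponent:
  r0: exp(D) + (1)·1 = 0 ⇒ exp(D) = -1
  r1: exp(i) + (0)·1 = 0 ⇒ exp(i) = 0
  r2: exp(ρ) + (0)·1 = 0 ⇒ exp(ρ) = 0
Π_1 = D^-1 · ℓ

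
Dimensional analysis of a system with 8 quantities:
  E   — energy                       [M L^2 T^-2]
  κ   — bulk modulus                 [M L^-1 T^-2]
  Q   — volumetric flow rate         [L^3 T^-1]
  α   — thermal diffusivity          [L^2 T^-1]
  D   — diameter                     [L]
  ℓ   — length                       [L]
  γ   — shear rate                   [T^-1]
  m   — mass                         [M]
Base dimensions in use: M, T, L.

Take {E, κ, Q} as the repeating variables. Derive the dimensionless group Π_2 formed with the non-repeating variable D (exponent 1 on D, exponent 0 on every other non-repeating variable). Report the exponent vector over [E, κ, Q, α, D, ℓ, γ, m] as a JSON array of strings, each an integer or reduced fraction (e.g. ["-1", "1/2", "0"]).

Exponent matrix [M,T,L] × [E,κ,Q,α,D,ℓ,γ,m]:
  M: [ 1  1  0  0  0  0  0  1]
  T: [-2 -2 -1 -1  0  0 -1  0]
  L: [ 2 -1  3  2  1  1  0  0]
Echelon form has 3 nonzero rows (pivots: E,κ,Q)
Repeat: E,κ,Q; free: α,D,ℓ,γ,m
RREF:
  r0: [   1    0    0 -1/3  1/3  1/3   -1  7/3]
  r1: [   0    1    0  1/3 -1/3 -1/3    1 -4/3]
  r2: [   0    0    1    1    0    0    1   -2]
Fix exponent of D at 1, α at 0, ℓ at 0, γ at 0, m at 0; solve each RREF row for its pivot's exponent:
  r0: exp(E) + (1/3)·1 = 0 ⇒ exp(E) = -1/3
  r1: exp(κ) + (-1/3)·1 = 0 ⇒ exp(κ) = 1/3
  r2: exp(Q) + (0)·1 = 0 ⇒ exp(Q) = 0
Π_2 = E^(-1/3) · κ^(1/3) · D

["-1/3", "1/3", "0", "0", "1", "0", "0", "0"]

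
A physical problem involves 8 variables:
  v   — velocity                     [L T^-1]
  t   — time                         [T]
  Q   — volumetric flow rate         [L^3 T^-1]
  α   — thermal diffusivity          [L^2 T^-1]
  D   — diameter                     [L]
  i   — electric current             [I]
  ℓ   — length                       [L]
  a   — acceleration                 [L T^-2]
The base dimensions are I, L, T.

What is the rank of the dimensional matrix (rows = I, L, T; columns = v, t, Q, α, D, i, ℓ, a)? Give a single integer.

3

Write exponents as rows I,L,T / cols v,t,Q,α,D,i,ℓ,a:
  I: [ 0  0  0  0  0  1  0  0]
  L: [ 1  0  3  2  1  0  1  1]
  T: [-1  1 -1 -1  0  0  0 -2]
RREF → pivots at {v,t,i} ⇒ r = 3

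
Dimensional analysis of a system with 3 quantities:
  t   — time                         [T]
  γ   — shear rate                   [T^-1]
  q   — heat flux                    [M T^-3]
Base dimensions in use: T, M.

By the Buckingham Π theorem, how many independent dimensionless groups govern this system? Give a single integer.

Exponent matrix [T,M] × [t,γ,q]:
  T: [ 1 -1 -3]
  M: [ 0  0  1]
Row reduction gives pivot columns t,q; rank = 2
3 vars − rank 2 = 1 Π group

1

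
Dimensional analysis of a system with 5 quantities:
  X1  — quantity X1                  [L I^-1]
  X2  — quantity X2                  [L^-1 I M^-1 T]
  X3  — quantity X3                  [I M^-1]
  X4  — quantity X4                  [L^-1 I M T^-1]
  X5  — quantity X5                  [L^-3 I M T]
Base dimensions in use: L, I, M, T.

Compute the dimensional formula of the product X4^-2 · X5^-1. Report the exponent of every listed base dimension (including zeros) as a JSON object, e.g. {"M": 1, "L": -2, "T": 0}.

Dimensional matrix (L×I×M×T by X1×X2×X3×X4×X5):
  L: [ 1 -1  0 -1 -3]
  I: [-1  1  1  1  1]
  M: [ 0 -1 -1  1  1]
  T: [ 0  1  0 -1  1]
  [L]: (-2)·-1+(-1)·-3 = 5
  [I]: (-2)·1+(-1)·1 = -3
  [M]: (-2)·1+(-1)·1 = -3
  [T]: (-2)·-1+(-1)·1 = 1
⇒ L^5 I^-3 M^-3 T

{"L": 5, "I": -3, "M": -3, "T": 1}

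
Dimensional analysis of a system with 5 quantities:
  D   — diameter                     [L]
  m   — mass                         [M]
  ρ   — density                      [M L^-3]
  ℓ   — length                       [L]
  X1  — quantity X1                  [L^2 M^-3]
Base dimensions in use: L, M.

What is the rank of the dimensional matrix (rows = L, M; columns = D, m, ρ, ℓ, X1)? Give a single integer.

2

Dimensional matrix (L×M by D×m×ρ×ℓ×X1):
  L: [ 1  0 -3  1  2]
  M: [ 0  1  1  0 -3]
Echelon form has 2 nonzero rows (pivots: D,m)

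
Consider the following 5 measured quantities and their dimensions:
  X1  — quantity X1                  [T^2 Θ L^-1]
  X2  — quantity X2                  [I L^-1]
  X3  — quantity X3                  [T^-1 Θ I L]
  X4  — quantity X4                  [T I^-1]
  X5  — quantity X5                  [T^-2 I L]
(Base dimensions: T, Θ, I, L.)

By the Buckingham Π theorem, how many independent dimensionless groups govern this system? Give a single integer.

2

Write exponents as rows T,Θ,I,L / cols X1,X2,X3,X4,X5:
  T: [ 2  0 -1  1 -2]
  Θ: [ 1  0  1  0  0]
  I: [ 0  1  1 -1  1]
  L: [-1 -1  1  0  1]
Row reduction gives pivot columns X1,X2,X3; rank = 3
n=5, r=3 ⇒ 2 dimensionless groups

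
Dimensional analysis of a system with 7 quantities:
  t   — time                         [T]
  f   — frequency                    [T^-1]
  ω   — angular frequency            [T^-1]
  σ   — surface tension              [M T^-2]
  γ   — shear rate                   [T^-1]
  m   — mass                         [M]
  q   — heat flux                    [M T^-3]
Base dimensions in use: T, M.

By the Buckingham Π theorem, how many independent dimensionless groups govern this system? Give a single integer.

5

Dimensional matrix (T×M by t×f×ω×σ×γ×m×q):
  T: [ 1 -1 -1 -2 -1  0 -3]
  M: [ 0  0  0  1  0  1  1]
Row reduction gives pivot columns t,σ; rank = 2
Π count = n − r = 7 − 2 = 5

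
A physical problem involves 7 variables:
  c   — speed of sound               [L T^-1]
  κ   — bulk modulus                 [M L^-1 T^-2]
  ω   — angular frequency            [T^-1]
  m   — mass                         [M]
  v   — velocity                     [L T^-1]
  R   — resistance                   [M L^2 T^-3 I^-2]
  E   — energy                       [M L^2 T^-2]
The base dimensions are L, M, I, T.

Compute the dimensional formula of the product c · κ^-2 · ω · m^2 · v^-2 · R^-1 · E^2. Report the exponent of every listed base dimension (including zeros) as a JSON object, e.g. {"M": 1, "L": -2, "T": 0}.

{"L": 3, "M": 1, "I": 2, "T": 3}

Dimensional matrix (L×M×I×T by c×κ×ω×m×v×R×E):
  L: [ 1 -1  0  0  1  2  2]
  M: [ 0  1  0  1  0  1  1]
  I: [ 0  0  0  0  0 -2  0]
  T: [-1 -2 -1  0 -1 -3 -2]
  [L]: (1)·1+(-2)·-1+(1)·0+(2)·0+(-2)·1+(-1)·2+(2)·2 = 3
  [M]: (1)·0+(-2)·1+(1)·0+(2)·1+(-2)·0+(-1)·1+(2)·1 = 1
  [I]: (1)·0+(-2)·0+(1)·0+(2)·0+(-2)·0+(-1)·-2+(2)·0 = 2
  [T]: (1)·-1+(-2)·-2+(1)·-1+(2)·0+(-2)·-1+(-1)·-3+(2)·-2 = 3
⇒ L^3 M I^2 T^3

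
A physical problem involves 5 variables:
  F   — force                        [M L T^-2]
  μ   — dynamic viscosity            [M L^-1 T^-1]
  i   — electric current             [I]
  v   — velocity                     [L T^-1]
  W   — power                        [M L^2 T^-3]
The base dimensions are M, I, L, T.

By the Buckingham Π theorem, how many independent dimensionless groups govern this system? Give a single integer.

1

Exponent matrix [M,I,L,T] × [F,μ,i,v,W]:
  M: [ 1  1  0  0  1]
  I: [ 0  0  1  0  0]
  L: [ 1 -1  0  1  2]
  T: [-2 -1  0 -1 -3]
RREF → pivots at {F,μ,i,v} ⇒ r = 4
5 vars − rank 4 = 1 Π group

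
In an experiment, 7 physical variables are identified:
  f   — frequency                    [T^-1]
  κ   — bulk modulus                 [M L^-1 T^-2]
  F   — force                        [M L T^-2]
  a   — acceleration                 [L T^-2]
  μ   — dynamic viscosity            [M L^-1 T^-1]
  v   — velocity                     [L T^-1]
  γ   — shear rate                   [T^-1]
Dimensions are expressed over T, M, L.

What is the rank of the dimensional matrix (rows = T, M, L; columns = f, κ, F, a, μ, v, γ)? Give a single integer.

Write exponents as rows T,M,L / cols f,κ,F,a,μ,v,γ:
  T: [-1 -2 -2 -2 -1 -1 -1]
  M: [ 0  1  1  0  1  0  0]
  L: [ 0 -1  1  1 -1  1  0]
Echelon form has 3 nonzero rows (pivots: f,κ,F)

3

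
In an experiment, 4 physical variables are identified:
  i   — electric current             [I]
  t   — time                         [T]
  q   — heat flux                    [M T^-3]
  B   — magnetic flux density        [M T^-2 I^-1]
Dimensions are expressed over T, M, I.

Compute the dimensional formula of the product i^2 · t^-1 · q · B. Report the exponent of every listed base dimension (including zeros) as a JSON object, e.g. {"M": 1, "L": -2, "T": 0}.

{"T": -6, "M": 2, "I": 1}

Write exponents as rows T,M,I / cols i,t,q,B:
  T: [ 0  1 -3 -2]
  M: [ 0  0  1  1]
  I: [ 1  0  0 -1]
  [T]: (2)·0+(-1)·1+(1)·-3+(1)·-2 = -6
  [M]: (2)·0+(-1)·0+(1)·1+(1)·1 = 2
  [I]: (2)·1+(-1)·0+(1)·0+(1)·-1 = 1
⇒ T^-6 M^2 I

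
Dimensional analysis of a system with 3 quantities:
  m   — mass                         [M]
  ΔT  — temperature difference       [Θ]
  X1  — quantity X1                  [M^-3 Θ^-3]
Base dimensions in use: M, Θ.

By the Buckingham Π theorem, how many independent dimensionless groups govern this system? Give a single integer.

1

Dimensional matrix (M×Θ by m×ΔT×X1):
  M: [ 1  0 -3]
  Θ: [ 0  1 -3]
Row reduction gives pivot columns m,ΔT; rank = 2
3 vars − rank 2 = 1 Π group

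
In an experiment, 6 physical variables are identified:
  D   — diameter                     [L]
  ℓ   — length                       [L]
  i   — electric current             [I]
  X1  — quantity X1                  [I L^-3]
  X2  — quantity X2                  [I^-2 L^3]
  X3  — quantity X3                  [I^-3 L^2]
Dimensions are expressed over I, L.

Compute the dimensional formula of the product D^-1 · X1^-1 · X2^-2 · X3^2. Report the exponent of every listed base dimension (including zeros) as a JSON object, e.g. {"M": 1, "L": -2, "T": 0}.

{"I": -3, "L": 0}

Dimensional matrix (I×L by D×ℓ×i×X1×X2×X3):
  I: [ 0  0  1  1 -2 -3]
  L: [ 1  1  0 -3  3  2]
  [I]: (-1)·0+(-1)·1+(-2)·-2+(2)·-3 = -3
  [L]: (-1)·1+(-1)·-3+(-2)·3+(2)·2 = 0
⇒ I^-3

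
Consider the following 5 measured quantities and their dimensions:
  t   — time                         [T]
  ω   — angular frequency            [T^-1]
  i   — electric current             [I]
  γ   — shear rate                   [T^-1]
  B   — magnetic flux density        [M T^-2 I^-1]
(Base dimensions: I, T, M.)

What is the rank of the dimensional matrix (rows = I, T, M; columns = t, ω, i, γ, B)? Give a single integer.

Exponent matrix [I,T,M] × [t,ω,i,γ,B]:
  I: [ 0  0  1  0 -1]
  T: [ 1 -1  0 -1 -2]
  M: [ 0  0  0  0  1]
RREF → pivots at {t,i,B} ⇒ r = 3

3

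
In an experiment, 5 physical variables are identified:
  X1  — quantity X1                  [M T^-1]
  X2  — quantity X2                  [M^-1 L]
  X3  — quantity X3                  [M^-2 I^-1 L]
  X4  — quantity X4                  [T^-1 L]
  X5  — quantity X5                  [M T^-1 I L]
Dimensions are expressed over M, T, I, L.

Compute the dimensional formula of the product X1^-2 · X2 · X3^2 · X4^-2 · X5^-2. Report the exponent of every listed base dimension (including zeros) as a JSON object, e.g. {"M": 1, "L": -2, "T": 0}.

{"M": -9, "T": 6, "I": -4, "L": -1}

Dimensional matrix (M×T×I×L by X1×X2×X3×X4×X5):
  M: [ 1 -1 -2  0  1]
  T: [-1  0  0 -1 -1]
  I: [ 0  0 -1  0  1]
  L: [ 0  1  1  1  1]
  [M]: (-2)·1+(1)·-1+(2)·-2+(-2)·0+(-2)·1 = -9
  [T]: (-2)·-1+(1)·0+(2)·0+(-2)·-1+(-2)·-1 = 6
  [I]: (-2)·0+(1)·0+(2)·-1+(-2)·0+(-2)·1 = -4
  [L]: (-2)·0+(1)·1+(2)·1+(-2)·1+(-2)·1 = -1
⇒ M^-9 T^6 I^-4 L^-1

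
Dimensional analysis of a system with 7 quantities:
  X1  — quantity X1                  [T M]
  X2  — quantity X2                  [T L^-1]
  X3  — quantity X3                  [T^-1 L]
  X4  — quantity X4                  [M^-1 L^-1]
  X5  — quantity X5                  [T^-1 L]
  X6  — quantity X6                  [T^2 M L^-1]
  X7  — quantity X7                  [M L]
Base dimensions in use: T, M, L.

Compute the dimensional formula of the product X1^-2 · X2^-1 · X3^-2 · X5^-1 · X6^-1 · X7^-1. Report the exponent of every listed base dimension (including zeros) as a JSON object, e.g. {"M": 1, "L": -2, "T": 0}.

Exponent matrix [T,M,L] × [X1,X2,X3,X4,X5,X6,X7]:
  T: [ 1  1 -1  0 -1  2  0]
  M: [ 1  0  0 -1  0  1  1]
  L: [ 0 -1  1 -1  1 -1  1]
  [T]: (-2)·1+(-1)·1+(-2)·-1+(-1)·-1+(-1)·2+(-1)·0 = -2
  [M]: (-2)·1+(-1)·0+(-2)·0+(-1)·0+(-1)·1+(-1)·1 = -4
  [L]: (-2)·0+(-1)·-1+(-2)·1+(-1)·1+(-1)·-1+(-1)·1 = -2
⇒ T^-2 M^-4 L^-2

{"T": -2, "M": -4, "L": -2}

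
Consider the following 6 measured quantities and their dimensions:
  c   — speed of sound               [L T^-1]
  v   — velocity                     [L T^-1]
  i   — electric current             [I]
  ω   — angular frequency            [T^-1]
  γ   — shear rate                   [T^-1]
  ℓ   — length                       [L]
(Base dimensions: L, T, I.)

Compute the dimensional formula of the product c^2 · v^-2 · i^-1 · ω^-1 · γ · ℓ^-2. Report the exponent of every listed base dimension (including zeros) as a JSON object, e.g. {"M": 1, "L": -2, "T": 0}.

{"L": -2, "T": 0, "I": -1}

Exponent matrix [L,T,I] × [c,v,i,ω,γ,ℓ]:
  L: [ 1  1  0  0  0  1]
  T: [-1 -1  0 -1 -1  0]
  I: [ 0  0  1  0  0  0]
  [L]: (2)·1+(-2)·1+(-1)·0+(-1)·0+(1)·0+(-2)·1 = -2
  [T]: (2)·-1+(-2)·-1+(-1)·0+(-1)·-1+(1)·-1+(-2)·0 = 0
  [I]: (2)·0+(-2)·0+(-1)·1+(-1)·0+(1)·0+(-2)·0 = -1
⇒ L^-2 I^-1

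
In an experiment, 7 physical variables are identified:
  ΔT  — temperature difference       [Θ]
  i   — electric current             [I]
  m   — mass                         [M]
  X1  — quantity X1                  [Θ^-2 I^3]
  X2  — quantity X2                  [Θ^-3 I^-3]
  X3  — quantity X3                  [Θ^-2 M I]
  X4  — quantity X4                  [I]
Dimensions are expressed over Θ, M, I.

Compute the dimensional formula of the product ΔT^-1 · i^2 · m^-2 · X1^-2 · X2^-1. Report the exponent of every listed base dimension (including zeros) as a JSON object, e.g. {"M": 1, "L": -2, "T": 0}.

{"Θ": 6, "M": -2, "I": -1}

Exponent matrix [Θ,M,I] × [ΔT,i,m,X1,X2,X3,X4]:
  Θ: [ 1  0  0 -2 -3 -2  0]
  M: [ 0  0  1  0  0  1  0]
  I: [ 0  1  0  3 -3  1  1]
  [Θ]: (-1)·1+(2)·0+(-2)·0+(-2)·-2+(-1)·-3 = 6
  [M]: (-1)·0+(2)·0+(-2)·1+(-2)·0+(-1)·0 = -2
  [I]: (-1)·0+(2)·1+(-2)·0+(-2)·3+(-1)·-3 = -1
⇒ Θ^6 M^-2 I^-1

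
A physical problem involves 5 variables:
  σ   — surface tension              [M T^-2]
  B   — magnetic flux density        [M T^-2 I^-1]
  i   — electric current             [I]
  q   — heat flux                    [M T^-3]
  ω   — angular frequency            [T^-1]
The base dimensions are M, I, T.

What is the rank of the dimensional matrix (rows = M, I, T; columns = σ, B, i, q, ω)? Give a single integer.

Write exponents as rows M,I,T / cols σ,B,i,q,ω:
  M: [ 1  1  0  1  0]
  I: [ 0 -1  1  0  0]
  T: [-2 -2  0 -3 -1]
RREF → pivots at {σ,B,q} ⇒ r = 3

3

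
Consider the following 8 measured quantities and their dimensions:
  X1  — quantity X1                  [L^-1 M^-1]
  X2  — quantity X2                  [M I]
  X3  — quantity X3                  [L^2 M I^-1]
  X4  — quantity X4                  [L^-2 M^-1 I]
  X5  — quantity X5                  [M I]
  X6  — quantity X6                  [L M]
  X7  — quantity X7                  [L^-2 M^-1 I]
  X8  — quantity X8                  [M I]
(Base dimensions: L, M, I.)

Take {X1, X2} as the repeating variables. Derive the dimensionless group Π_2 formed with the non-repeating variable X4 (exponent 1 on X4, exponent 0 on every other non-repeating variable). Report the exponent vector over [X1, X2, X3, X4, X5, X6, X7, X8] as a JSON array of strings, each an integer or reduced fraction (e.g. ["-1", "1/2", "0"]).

["-2", "-1", "0", "1", "0", "0", "0", "0"]

Write exponents as rows L,M,I / cols X1,X2,X3,X4,X5,X6,X7,X8:
  L: [-1  0  2 -2  0  1 -2  0]
  M: [-1  1  1 -1  1  1 -1  1]
  I: [ 0  1 -1  1  1  0  1  1]
RREF → pivots at {X1,X2} ⇒ r = 2
Repeat: X1,X2; free: X3,X4,X5,X6,X7,X8
RREF:
  r0: [   1    0   -2    2    0   -1    2    0]
  r1: [   0    1   -1    1    1    0    1    1]
  r2: [   0    0    0    0    0    0    0    0]
Fix exponent of X4 at 1, X3 at 0, X5 at 0, X6 at 0, X7 at 0, X8 at 0; solve each RREF row for its pivot's exponent:
  r0: exp(X1) + (2)·1 = 0 ⇒ exp(X1) = -2
  r1: exp(X2) + (1)·1 = 0 ⇒ exp(X2) = -1
Π_2 = X1^-2 · X2^-1 · X4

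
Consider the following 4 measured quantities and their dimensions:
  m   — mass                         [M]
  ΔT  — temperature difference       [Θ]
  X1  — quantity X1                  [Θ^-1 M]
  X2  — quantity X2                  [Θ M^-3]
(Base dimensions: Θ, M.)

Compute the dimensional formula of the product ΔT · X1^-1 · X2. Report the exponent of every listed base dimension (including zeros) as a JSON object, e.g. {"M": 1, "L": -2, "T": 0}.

Write exponents as rows Θ,M / cols m,ΔT,X1,X2:
  Θ: [ 0  1 -1  1]
  M: [ 1  0  1 -3]
  [Θ]: (1)·1+(-1)·-1+(1)·1 = 3
  [M]: (1)·0+(-1)·1+(1)·-3 = -4
⇒ Θ^3 M^-4

{"Θ": 3, "M": -4}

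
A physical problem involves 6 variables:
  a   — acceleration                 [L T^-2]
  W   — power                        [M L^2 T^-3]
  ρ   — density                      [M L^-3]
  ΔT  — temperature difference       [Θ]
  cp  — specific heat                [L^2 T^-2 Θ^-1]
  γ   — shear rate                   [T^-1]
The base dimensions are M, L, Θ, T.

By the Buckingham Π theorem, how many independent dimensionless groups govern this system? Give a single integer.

2

Write exponents as rows M,L,Θ,T / cols a,W,ρ,ΔT,cp,γ:
  M: [ 0  1  1  0  0  0]
  L: [ 1  2 -3  0  2  0]
  Θ: [ 0  0  0  1 -1  0]
  T: [-2 -3  0  0 -2 -1]
Row reduction gives pivot columns a,W,ρ,ΔT; rank = 4
Π count = n − r = 6 − 4 = 2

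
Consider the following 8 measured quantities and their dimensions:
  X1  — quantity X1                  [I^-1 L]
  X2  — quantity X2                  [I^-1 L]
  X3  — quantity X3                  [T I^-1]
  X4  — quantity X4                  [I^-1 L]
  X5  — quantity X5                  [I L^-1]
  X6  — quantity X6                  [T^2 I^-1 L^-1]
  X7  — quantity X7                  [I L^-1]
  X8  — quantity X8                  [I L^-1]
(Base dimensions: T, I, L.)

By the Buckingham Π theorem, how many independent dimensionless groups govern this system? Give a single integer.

6

Dimensional matrix (T×I×L by X1×X2×X3×X4×X5×X6×X7×X8):
  T: [ 0  0  1  0  0  2  0  0]
  I: [-1 -1 -1 -1  1 -1  1  1]
  L: [ 1  1  0  1 -1 -1 -1 -1]
Echelon form has 2 nonzero rows (pivots: X1,X3)
n=8, r=2 ⇒ 6 dimensionless groups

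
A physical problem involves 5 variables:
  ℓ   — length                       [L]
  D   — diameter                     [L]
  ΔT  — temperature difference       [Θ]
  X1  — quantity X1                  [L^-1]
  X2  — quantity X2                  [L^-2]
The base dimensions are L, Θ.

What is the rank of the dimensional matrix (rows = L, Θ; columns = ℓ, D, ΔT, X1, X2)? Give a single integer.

2

Dimensional matrix (L×Θ by ℓ×D×ΔT×X1×X2):
  L: [ 1  1  0 -1 -2]
  Θ: [ 0  0  1  0  0]
Echelon form has 2 nonzero rows (pivots: ℓ,ΔT)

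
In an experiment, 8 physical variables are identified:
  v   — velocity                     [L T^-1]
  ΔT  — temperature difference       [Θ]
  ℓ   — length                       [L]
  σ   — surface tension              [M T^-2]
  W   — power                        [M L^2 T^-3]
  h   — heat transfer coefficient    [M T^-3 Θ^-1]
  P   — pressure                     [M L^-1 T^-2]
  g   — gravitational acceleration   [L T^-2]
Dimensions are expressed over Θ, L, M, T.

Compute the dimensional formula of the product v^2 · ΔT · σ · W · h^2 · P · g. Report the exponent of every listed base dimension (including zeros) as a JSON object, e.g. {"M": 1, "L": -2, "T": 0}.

Exponent matrix [Θ,L,M,T] × [v,ΔT,ℓ,σ,W,h,P,g]:
  Θ: [ 0  1  0  0  0 -1  0  0]
  L: [ 1  0  1  0  2  0 -1  1]
  M: [ 0  0  0  1  1  1  1  0]
  T: [-1  0  0 -2 -3 -3 -2 -2]
  [Θ]: (2)·0+(1)·1+(1)·0+(1)·0+(2)·-1+(1)·0+(1)·0 = -1
  [L]: (2)·1+(1)·0+(1)·0+(1)·2+(2)·0+(1)·-1+(1)·1 = 4
  [M]: (2)·0+(1)·0+(1)·1+(1)·1+(2)·1+(1)·1+(1)·0 = 5
  [T]: (2)·-1+(1)·0+(1)·-2+(1)·-3+(2)·-3+(1)·-2+(1)·-2 = -17
⇒ Θ^-1 L^4 M^5 T^-17

{"Θ": -1, "L": 4, "M": 5, "T": -17}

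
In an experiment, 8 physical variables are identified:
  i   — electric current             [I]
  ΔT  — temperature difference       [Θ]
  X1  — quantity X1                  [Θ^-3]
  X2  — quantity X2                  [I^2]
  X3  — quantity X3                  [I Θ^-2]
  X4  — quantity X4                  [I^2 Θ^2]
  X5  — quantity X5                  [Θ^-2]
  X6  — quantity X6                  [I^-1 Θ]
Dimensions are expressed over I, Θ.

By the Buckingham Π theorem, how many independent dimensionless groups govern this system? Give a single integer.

6

Exponent matrix [I,Θ] × [i,ΔT,X1,X2,X3,X4,X5,X6]:
  I: [ 1  0  0  2  1  2  0 -1]
  Θ: [ 0  1 -3  0 -2  2 -2  1]
Row reduction gives pivot columns i,ΔT; rank = 2
Π count = n − r = 8 − 2 = 6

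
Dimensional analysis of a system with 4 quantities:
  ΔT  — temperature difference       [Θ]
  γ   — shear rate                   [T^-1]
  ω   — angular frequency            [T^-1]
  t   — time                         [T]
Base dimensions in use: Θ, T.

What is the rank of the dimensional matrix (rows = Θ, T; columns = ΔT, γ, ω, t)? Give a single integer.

2

Dimensional matrix (Θ×T by ΔT×γ×ω×t):
  Θ: [ 1  0  0  0]
  T: [ 0 -1 -1  1]
Row reduction gives pivot columns ΔT,γ; rank = 2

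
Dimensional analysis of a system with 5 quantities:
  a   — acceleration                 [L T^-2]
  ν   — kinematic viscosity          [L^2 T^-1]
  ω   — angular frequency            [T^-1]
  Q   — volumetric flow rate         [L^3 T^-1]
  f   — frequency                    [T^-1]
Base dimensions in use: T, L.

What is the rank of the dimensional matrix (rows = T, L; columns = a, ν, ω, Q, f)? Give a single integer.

Exponent matrix [T,L] × [a,ν,ω,Q,f]:
  T: [-2 -1 -1 -1 -1]
  L: [ 1  2  0  3  0]
Echelon form has 2 nonzero rows (pivots: a,ν)

2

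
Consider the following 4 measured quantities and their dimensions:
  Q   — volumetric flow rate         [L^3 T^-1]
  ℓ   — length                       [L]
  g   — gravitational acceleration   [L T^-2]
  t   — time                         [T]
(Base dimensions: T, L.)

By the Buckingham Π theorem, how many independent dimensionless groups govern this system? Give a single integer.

Dimensional matrix (T×L by Q×ℓ×g×t):
  T: [-1  0 -2  1]
  L: [ 3  1  1  0]
RREF → pivots at {Q,ℓ} ⇒ r = 2
n=4, r=2 ⇒ 2 dimensionless groups

2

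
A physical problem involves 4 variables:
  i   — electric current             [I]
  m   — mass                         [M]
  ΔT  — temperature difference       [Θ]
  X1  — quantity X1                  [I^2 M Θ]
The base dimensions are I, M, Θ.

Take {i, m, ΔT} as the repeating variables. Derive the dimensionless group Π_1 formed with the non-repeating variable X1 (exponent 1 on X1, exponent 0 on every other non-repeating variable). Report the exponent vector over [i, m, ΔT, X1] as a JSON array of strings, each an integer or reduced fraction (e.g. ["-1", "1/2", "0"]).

Dimensional matrix (I×M×Θ by i×m×ΔT×X1):
  I: [ 1  0  0  2]
  M: [ 0  1  0  1]
  Θ: [ 0  0  1  1]
RREF → pivots at {i,m,ΔT} ⇒ r = 3
Pivot set = {i,m,ΔT}, free = {X1}
RREF:
  r0: [   1    0    0    2]
  r1: [   0    1    0    1]
  r2: [   0    0    1    1]
Fix exponent of X1 at 1; solve each RREF row for its pivot's exponent:
  r0: exp(i) + (2)·1 = 0 ⇒ exp(i) = -2
  r1: exp(m) + (1)·1 = 0 ⇒ exp(m) = -1
  r2: exp(ΔT) + (1)·1 = 0 ⇒ exp(ΔT) = -1
Π_1 = i^-2 · m^-1 · ΔT^-1 · X1

["-2", "-1", "-1", "1"]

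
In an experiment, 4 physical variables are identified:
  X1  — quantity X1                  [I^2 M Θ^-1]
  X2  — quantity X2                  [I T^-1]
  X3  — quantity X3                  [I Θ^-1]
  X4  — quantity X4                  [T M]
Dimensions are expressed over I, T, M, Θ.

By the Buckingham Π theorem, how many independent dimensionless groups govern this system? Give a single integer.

1

Write exponents as rows I,T,M,Θ / cols X1,X2,X3,X4:
  I: [ 2  1  1  0]
  T: [ 0 -1  0  1]
  M: [ 1  0  0  1]
  Θ: [-1  0 -1  0]
RREF → pivots at {X1,X2,X3} ⇒ r = 3
Π count = n − r = 4 − 3 = 1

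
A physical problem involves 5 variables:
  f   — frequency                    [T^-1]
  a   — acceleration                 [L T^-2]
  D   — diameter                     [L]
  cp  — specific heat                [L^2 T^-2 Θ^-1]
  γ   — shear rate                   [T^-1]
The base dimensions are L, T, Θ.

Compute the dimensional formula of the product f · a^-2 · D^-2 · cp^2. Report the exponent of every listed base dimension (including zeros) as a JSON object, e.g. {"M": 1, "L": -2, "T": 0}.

{"L": 0, "T": -1, "Θ": -2}

Dimensional matrix (L×T×Θ by f×a×D×cp×γ):
  L: [ 0  1  1  2  0]
  T: [-1 -2  0 -2 -1]
  Θ: [ 0  0  0 -1  0]
  [L]: (1)·0+(-2)·1+(-2)·1+(2)·2 = 0
  [T]: (1)·-1+(-2)·-2+(-2)·0+(2)·-2 = -1
  [Θ]: (1)·0+(-2)·0+(-2)·0+(2)·-1 = -2
⇒ T^-1 Θ^-2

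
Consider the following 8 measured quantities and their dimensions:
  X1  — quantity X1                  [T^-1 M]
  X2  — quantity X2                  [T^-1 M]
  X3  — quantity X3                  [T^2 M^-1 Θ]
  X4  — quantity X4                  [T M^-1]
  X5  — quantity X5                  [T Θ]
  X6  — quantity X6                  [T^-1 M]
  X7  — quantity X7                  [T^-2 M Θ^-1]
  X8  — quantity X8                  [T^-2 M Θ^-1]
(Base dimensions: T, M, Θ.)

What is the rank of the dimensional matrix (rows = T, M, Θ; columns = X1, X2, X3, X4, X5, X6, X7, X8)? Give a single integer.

Write exponents as rows T,M,Θ / cols X1,X2,X3,X4,X5,X6,X7,X8:
  T: [-1 -1  2  1  1 -1 -2 -2]
  M: [ 1  1 -1 -1  0  1  1  1]
  Θ: [ 0  0  1  0  1  0 -1 -1]
RREF → pivots at {X1,X3} ⇒ r = 2

2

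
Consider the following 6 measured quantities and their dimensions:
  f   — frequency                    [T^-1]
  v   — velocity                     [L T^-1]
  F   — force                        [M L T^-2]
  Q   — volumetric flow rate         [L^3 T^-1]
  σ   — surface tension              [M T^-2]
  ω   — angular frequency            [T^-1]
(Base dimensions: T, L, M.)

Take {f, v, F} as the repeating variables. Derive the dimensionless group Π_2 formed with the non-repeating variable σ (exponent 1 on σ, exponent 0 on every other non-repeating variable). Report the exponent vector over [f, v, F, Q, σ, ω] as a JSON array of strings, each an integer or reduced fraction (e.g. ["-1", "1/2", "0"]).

Dimensional matrix (T×L×M by f×v×F×Q×σ×ω):
  T: [-1 -1 -2 -1 -2 -1]
  L: [ 0  1  1  3  0  0]
  M: [ 0  0  1  0  1  0]
RREF → pivots at {f,v,F} ⇒ r = 3
Pivot set = {f,v,F}, free = {Q,σ,ω}
RREF:
  r0: [   1    0    0   -2    1    1]
  r1: [   0    1    0    3   -1    0]
  r2: [   0    0    1    0    1    0]
Fix exponent of σ at 1, Q at 0, ω at 0; solve each RREF row for its pivot's exponent:
  r0: exp(f) + (1)·1 = 0 ⇒ exp(f) = -1
  r1: exp(v) + (-1)·1 = 0 ⇒ exp(v) = 1
  r2: exp(F) + (1)·1 = 0 ⇒ exp(F) = -1
Π_2 = f^-1 · v · F^-1 · σ

["-1", "1", "-1", "0", "1", "0"]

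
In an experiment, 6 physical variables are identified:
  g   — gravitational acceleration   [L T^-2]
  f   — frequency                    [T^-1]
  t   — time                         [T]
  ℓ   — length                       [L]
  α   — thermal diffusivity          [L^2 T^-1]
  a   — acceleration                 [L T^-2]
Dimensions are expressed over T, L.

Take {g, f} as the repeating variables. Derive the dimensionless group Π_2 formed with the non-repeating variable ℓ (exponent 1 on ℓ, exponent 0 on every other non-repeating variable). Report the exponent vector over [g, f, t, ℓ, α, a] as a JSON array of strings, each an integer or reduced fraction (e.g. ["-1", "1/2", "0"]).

Dimensional matrix (T×L by g×f×t×ℓ×α×a):
  T: [-2 -1  1  0 -1 -2]
  L: [ 1  0  0  1  2  1]
Row reduction gives pivot columns g,f; rank = 2
Repeat: g,f; free: t,ℓ,α,a
RREF:
  r0: [   1    0    0    1    2    1]
  r1: [   0    1   -1   -2   -3    0]
Fix exponent of ℓ at 1, t at 0, α at 0, a at 0; solve each RREF row for its pivot's exponent:
  r0: exp(g) + (1)·1 = 0 ⇒ exp(g) = -1
  r1: exp(f) + (-2)·1 = 0 ⇒ exp(f) = 2
Π_2 = g^-1 · f^2 · ℓ

["-1", "2", "0", "1", "0", "0"]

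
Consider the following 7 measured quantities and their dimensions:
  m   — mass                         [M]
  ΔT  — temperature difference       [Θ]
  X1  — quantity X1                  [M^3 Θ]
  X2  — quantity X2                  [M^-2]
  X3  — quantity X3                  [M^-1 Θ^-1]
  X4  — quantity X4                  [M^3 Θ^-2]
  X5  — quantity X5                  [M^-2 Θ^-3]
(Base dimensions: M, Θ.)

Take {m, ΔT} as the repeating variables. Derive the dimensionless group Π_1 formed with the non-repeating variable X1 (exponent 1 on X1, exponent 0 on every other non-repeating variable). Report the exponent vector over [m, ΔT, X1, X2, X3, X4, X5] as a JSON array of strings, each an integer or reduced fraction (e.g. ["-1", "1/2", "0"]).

Dimensional matrix (M×Θ by m×ΔT×X1×X2×X3×X4×X5):
  M: [ 1  0  3 -2 -1  3 -2]
  Θ: [ 0  1  1  0 -1 -2 -3]
Row reduction gives pivot columns m,ΔT; rank = 2
Pivot set = {m,ΔT}, free = {X1,X2,X3,X4,X5}
RREF:
  r0: [   1    0    3   -2   -1    3   -2]
  r1: [   0    1    1    0   -1   -2   -3]
Fix exponent of X1 at 1, X2 at 0, X3 at 0, X4 at 0, X5 at 0; solve each RREF row for its pivot's exponent:
  r0: exp(m) + (3)·1 = 0 ⇒ exp(m) = -3
  r1: exp(ΔT) + (1)·1 = 0 ⇒ exp(ΔT) = -1
Π_1 = m^-3 · ΔT^-1 · X1

["-3", "-1", "1", "0", "0", "0", "0"]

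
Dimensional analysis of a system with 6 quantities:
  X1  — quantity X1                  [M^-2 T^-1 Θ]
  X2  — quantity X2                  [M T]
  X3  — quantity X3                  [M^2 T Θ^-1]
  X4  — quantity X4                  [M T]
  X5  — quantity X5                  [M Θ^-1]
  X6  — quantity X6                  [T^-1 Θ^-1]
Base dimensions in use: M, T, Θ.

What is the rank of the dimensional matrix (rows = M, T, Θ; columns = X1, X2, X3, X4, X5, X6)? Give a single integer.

Exponent matrix [M,T,Θ] × [X1,X2,X3,X4,X5,X6]:
  M: [-2  1  2  1  1  0]
  T: [-1  1  1  1  0 -1]
  Θ: [ 1  0 -1  0 -1 -1]
Echelon form has 2 nonzero rows (pivots: X1,X2)

2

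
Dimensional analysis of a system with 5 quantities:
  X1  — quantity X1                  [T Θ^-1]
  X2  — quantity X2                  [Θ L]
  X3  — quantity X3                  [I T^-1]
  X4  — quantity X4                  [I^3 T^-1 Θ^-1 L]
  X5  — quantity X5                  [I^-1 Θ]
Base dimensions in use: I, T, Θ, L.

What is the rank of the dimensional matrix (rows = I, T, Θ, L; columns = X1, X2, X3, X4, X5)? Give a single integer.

3

Write exponents as rows I,T,Θ,L / cols X1,X2,X3,X4,X5:
  I: [ 0  0  1  3 -1]
  T: [ 1  0 -1 -1  0]
  Θ: [-1  1  0 -1  1]
  L: [ 0  1  0  1  0]
Echelon form has 3 nonzero rows (pivots: X1,X2,X3)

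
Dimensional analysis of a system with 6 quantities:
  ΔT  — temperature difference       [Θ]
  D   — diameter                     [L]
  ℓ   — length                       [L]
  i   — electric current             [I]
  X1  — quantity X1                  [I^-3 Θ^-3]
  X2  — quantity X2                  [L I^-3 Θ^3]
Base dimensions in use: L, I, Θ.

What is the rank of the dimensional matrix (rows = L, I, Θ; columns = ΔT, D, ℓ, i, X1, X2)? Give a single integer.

Dimensional matrix (L×I×Θ by ΔT×D×ℓ×i×X1×X2):
  L: [ 0  1  1  0  0  1]
  I: [ 0  0  0  1 -3 -3]
  Θ: [ 1  0  0  0 -3  3]
Echelon form has 3 nonzero rows (pivots: ΔT,D,i)

3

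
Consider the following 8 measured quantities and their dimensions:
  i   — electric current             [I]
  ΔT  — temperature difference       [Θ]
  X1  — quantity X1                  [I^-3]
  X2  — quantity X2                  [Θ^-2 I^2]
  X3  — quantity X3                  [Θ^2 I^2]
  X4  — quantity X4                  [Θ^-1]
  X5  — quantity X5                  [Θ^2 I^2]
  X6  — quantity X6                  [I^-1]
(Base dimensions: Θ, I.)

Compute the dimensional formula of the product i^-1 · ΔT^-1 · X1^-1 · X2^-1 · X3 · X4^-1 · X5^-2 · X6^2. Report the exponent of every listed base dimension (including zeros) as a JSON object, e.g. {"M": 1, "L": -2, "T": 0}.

{"Θ": 0, "I": -4}

Write exponents as rows Θ,I / cols i,ΔT,X1,X2,X3,X4,X5,X6:
  Θ: [ 0  1  0 -2  2 -1  2  0]
  I: [ 1  0 -3  2  2  0  2 -1]
  [Θ]: (-1)·0+(-1)·1+(-1)·0+(-1)·-2+(1)·2+(-1)·-1+(-2)·2+(2)·0 = 0
  [I]: (-1)·1+(-1)·0+(-1)·-3+(-1)·2+(1)·2+(-1)·0+(-2)·2+(2)·-1 = -4
⇒ I^-4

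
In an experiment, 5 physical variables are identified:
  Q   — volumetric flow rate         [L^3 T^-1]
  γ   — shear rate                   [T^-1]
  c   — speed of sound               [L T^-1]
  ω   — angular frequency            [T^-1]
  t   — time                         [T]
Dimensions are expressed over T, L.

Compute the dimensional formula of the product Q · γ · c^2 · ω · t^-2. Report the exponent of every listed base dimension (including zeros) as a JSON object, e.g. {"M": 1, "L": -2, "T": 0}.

{"T": -7, "L": 5}

Exponent matrix [T,L] × [Q,γ,c,ω,t]:
  T: [-1 -1 -1 -1  1]
  L: [ 3  0  1  0  0]
  [T]: (1)·-1+(1)·-1+(2)·-1+(1)·-1+(-2)·1 = -7
  [L]: (1)·3+(1)·0+(2)·1+(1)·0+(-2)·0 = 5
⇒ T^-7 L^5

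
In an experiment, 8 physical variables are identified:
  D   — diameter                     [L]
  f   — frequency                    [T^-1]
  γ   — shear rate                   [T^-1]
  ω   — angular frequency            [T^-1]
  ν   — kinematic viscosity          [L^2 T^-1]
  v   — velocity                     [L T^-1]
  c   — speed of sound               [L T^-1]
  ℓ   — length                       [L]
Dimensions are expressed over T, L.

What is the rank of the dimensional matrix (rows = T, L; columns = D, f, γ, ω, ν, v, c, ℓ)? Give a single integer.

2

Dimensional matrix (T×L by D×f×γ×ω×ν×v×c×ℓ):
  T: [ 0 -1 -1 -1 -1 -1 -1  0]
  L: [ 1  0  0  0  2  1  1  1]
RREF → pivots at {D,f} ⇒ r = 2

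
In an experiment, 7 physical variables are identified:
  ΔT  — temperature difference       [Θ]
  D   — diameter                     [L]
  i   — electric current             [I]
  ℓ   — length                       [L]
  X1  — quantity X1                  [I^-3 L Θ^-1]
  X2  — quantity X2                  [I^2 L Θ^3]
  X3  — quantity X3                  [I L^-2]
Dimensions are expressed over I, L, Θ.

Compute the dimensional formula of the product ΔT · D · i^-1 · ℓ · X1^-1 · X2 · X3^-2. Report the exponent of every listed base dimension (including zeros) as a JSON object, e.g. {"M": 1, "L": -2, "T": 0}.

Dimensional matrix (I×L×Θ by ΔT×D×i×ℓ×X1×X2×X3):
  I: [ 0  0  1  0 -3  2  1]
  L: [ 0  1  0  1  1  1 -2]
  Θ: [ 1  0  0  0 -1  3  0]
  [I]: (1)·0+(1)·0+(-1)·1+(1)·0+(-1)·-3+(1)·2+(-2)·1 = 2
  [L]: (1)·0+(1)·1+(-1)·0+(1)·1+(-1)·1+(1)·1+(-2)·-2 = 6
  [Θ]: (1)·1+(1)·0+(-1)·0+(1)·0+(-1)·-1+(1)·3+(-2)·0 = 5
⇒ I^2 L^6 Θ^5

{"I": 2, "L": 6, "Θ": 5}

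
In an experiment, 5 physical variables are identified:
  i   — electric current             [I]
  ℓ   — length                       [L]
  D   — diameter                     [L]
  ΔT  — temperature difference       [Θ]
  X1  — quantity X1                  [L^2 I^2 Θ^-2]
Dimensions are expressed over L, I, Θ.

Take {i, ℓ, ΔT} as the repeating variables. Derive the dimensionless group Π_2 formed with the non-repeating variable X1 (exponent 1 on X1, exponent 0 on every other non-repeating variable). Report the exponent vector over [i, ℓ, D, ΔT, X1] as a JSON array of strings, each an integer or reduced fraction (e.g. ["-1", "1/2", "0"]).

["-2", "-2", "0", "2", "1"]

Dimensional matrix (L×I×Θ by i×ℓ×D×ΔT×X1):
  L: [ 0  1  1  0  2]
  I: [ 1  0  0  0  2]
  Θ: [ 0  0  0  1 -2]
RREF → pivots at {i,ℓ,ΔT} ⇒ r = 3
Pivot set = {i,ℓ,ΔT}, free = {D,X1}
RREF:
  r0: [   1    0    0    0    2]
  r1: [   0    1    1    0    2]
  r2: [   0    0    0    1   -2]
Fix exponent of X1 at 1, D at 0; solve each RREF row for its pivot's exponent:
  r0: exp(i) + (2)·1 = 0 ⇒ exp(i) = -2
  r1: exp(ℓ) + (2)·1 = 0 ⇒ exp(ℓ) = -2
  r2: exp(ΔT) + (-2)·1 = 0 ⇒ exp(ΔT) = 2
Π_2 = i^-2 · ℓ^-2 · ΔT^2 · X1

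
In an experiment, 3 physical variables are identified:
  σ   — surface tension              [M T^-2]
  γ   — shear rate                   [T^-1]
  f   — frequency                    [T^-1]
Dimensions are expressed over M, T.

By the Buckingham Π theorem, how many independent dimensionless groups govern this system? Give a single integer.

Dimensional matrix (M×T by σ×γ×f):
  M: [ 1  0  0]
  T: [-2 -1 -1]
RREF → pivots at {σ,γ} ⇒ r = 2
3 vars − rank 2 = 1 Π group

1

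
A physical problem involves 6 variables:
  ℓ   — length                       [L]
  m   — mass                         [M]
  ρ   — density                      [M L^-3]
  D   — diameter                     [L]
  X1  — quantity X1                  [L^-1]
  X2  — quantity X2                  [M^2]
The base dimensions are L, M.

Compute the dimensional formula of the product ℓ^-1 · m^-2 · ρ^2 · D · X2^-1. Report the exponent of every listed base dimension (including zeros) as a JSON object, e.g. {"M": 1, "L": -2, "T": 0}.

{"L": -6, "M": -2}

Dimensional matrix (L×M by ℓ×m×ρ×D×X1×X2):
  L: [ 1  0 -3  1 -1  0]
  M: [ 0  1  1  0  0  2]
  [L]: (-1)·1+(-2)·0+(2)·-3+(1)·1+(-1)·0 = -6
  [M]: (-1)·0+(-2)·1+(2)·1+(1)·0+(-1)·2 = -2
⇒ L^-6 M^-2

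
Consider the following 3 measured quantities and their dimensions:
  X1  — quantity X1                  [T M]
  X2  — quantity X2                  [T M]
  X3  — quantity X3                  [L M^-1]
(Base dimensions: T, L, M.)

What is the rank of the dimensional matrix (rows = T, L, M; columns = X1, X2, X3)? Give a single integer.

2

Exponent matrix [T,L,M] × [X1,X2,X3]:
  T: [ 1  1  0]
  L: [ 0  0  1]
  M: [ 1  1 -1]
Echelon form has 2 nonzero rows (pivots: X1,X3)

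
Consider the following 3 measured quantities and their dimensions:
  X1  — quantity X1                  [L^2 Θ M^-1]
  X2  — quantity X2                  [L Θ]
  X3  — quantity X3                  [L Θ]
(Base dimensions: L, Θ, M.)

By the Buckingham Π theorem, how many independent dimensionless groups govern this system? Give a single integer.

1

Dimensional matrix (L×Θ×M by X1×X2×X3):
  L: [ 2  1  1]
  Θ: [ 1  1  1]
  M: [-1  0  0]
Echelon form has 2 nonzero rows (pivots: X1,X2)
n=3, r=2 ⇒ 1 dimensionless group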